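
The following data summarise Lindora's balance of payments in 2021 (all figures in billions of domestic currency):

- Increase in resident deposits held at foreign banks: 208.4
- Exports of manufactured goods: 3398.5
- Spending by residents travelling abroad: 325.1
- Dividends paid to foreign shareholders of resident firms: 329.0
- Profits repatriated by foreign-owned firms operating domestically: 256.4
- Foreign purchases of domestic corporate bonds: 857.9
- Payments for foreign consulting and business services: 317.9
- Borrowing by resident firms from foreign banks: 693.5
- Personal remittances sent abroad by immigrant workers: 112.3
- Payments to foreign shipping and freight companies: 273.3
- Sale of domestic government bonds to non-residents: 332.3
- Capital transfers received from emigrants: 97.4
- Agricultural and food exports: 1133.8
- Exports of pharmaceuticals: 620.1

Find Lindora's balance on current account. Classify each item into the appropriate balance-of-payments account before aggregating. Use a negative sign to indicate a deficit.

3538.4

Goods: 3398.5 + 1133.8 + 620.1 = 5152.4
Services: -273.3 - 317.9 - 325.1 = -916.3
Primary income: -256.4 - 329.0 = -585.4
Secondary income: -112.3
Current account = 5152.4 + (-916.3) + (-585.4) + (-112.3) = 3538.4
(Excluded from the current account — financial account: increase in resident deposits held at foreign banks 208.4, foreign purchases of domestic corporate bonds 857.9, borrowing by resident firms from foreign banks 693.5, sale of domestic government bonds to non-residents 332.3; capital account: capital transfers received from emigrants 97.4.)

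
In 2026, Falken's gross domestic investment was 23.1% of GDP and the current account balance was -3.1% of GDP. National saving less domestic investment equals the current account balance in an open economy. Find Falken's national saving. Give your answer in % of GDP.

S = I + CA = 23.1 + (-3.1) = 20.0

20.0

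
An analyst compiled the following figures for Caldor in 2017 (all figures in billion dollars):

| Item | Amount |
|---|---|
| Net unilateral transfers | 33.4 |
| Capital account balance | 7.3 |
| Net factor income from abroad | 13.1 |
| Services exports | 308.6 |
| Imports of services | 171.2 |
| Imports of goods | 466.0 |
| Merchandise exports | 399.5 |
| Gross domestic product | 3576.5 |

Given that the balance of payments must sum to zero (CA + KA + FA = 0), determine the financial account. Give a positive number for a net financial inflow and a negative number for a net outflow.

-124.7

Goods balance = 399.5 - 466.0 = -66.5
Services balance = 308.6 - 171.2 = 137.4
Trade balance (goods + services) = -66.5 + 137.4 = 70.9
Net primary income = 13.1
Net secondary income = 33.4
Current account = 70.9 + 13.1 + 33.4 = 117.4
Financial account = -(117.4 + 7.3) = -124.7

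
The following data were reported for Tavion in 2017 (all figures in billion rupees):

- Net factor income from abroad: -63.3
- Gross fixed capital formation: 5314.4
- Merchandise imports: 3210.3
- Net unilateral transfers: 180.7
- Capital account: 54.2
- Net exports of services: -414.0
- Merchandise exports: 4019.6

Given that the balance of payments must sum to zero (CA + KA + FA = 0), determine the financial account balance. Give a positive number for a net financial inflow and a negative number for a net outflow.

-566.9

Goods balance = 4019.6 - 3210.3 = 809.3
Services balance = -414.0
Trade balance (goods + services) = 809.3 + (-414.0) = 395.3
Net primary income = -63.3
Net secondary income = 180.7
Current account = 395.3 + (-63.3) + 180.7 = 512.7
Financial account = -(512.7 + 54.2) = -566.9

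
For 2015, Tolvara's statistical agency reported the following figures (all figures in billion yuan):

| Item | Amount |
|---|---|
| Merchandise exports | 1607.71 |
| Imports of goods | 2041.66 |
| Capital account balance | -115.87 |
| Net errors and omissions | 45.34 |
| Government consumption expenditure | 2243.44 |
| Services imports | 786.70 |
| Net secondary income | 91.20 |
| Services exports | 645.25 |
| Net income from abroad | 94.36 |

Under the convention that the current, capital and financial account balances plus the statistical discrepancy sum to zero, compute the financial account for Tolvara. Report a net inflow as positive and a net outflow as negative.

460.37

Goods balance = 1607.71 - 2041.66 = -433.95
Services balance = 645.25 - 786.70 = -141.45
Trade balance (goods + services) = -433.95 + (-141.45) = -575.40
Net primary income = 94.36
Net secondary income = 91.20
Current account = -575.40 + 94.36 + 91.20 = -389.84
Financial account = -(-389.84 + (-115.87) + 45.34) = 460.37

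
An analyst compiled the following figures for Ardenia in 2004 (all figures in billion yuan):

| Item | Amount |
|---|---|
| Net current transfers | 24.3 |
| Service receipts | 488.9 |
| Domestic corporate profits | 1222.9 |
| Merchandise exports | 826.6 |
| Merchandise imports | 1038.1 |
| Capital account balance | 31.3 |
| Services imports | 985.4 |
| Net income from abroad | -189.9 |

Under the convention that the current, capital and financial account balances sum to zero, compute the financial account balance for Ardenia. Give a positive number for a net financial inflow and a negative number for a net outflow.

842.3

Goods balance = 826.6 - 1038.1 = -211.5
Services balance = 488.9 - 985.4 = -496.5
Trade balance (goods + services) = -211.5 + (-496.5) = -708.0
Net primary income = -189.9
Net secondary income = 24.3
Current account = -708.0 + (-189.9) + 24.3 = -873.6
Financial account = -(-873.6 + 31.3) = 842.3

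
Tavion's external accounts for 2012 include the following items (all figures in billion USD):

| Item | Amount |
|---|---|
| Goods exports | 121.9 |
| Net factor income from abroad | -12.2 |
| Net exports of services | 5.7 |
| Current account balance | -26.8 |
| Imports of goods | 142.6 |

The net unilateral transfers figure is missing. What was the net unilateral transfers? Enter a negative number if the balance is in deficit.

0.4

Current account = goods balance + services balance + net primary income + net secondary income
Sum of the known components = -27.2
Net unilateral transfers = CA - (known components) = -26.8 - (-27.2) = 0.4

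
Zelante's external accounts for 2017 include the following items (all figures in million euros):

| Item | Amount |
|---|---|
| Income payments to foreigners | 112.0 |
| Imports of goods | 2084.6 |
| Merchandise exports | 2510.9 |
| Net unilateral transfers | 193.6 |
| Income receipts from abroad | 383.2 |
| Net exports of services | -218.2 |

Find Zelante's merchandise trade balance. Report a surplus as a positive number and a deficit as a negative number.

426.3

Goods balance = 2510.9 - 2084.6 = 426.3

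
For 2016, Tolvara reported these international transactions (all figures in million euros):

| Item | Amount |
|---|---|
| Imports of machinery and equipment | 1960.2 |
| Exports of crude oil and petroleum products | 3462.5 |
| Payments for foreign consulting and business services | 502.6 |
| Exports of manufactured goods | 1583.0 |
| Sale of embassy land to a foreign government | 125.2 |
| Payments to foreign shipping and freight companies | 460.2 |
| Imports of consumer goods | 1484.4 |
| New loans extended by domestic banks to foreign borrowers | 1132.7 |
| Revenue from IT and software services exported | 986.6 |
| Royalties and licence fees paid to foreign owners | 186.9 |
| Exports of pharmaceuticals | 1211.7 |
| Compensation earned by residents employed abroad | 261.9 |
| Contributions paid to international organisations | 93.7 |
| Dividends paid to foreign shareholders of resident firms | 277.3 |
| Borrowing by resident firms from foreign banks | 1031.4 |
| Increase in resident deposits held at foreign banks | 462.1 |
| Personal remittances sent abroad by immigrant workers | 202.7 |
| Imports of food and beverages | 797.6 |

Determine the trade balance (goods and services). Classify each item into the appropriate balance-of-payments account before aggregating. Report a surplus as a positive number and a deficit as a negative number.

Goods: -797.6 - 1484.4 - 1960.2 + 1583.0 + 3462.5 + 1211.7 = 2015.0
Services: -460.2 - 502.6 - 186.9 + 986.6 = -163.1
Trade balance = 2015.0 + (-163.1) = 1851.9
(Excluded from the trade balance — capital account: sale of embassy land to a foreign government 125.2; financial account: new loans extended by domestic banks to foreign borrowers 1132.7, borrowing by resident firms from foreign banks 1031.4, increase in resident deposits held at foreign banks 462.1; primary income: compensation earned by residents employed abroad 261.9, dividends paid to foreign shareholders of resident firms 277.3; secondary income: contributions paid to international organisations 93.7, personal remittances sent abroad by immigrant workers 202.7.)

1851.9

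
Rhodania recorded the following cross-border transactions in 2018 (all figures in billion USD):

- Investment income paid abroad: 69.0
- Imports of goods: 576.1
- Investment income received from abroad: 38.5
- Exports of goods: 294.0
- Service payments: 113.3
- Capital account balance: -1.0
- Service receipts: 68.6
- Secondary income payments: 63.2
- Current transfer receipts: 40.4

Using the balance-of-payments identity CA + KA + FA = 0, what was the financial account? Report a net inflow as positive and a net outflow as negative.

381.1

Goods balance = 294.0 - 576.1 = -282.1
Services balance = 68.6 - 113.3 = -44.7
Trade balance (goods + services) = -282.1 + (-44.7) = -326.8
Net primary income = 38.5 - 69.0 = -30.5
Net secondary income = 40.4 - 63.2 = -22.8
Current account = -326.8 + (-30.5) + (-22.8) = -380.1
Financial account = -(-380.1 + (-1.0)) = 381.1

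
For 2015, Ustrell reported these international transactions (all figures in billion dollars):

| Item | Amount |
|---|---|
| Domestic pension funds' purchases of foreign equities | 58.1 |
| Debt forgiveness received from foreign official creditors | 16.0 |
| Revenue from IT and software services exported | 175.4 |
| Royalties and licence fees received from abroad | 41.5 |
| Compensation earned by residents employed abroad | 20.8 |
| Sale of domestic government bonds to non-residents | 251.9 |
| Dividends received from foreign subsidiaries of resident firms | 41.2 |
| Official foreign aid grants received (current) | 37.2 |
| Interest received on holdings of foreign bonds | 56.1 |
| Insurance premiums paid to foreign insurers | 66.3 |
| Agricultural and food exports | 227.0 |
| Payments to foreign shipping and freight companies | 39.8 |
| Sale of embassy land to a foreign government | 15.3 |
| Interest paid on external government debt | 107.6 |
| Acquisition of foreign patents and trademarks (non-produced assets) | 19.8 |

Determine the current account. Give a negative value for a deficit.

Goods: 227.0
Services: -39.8 - 66.3 + 41.5 + 175.4 = 110.8
Primary income: 20.8 - 107.6 + 41.2 + 56.1 = 10.5
Secondary income: 37.2
Current account = 227.0 + 110.8 + 10.5 + 37.2 = 385.5
(Excluded from the current account — financial account: domestic pension funds' purchases of foreign equities 58.1, sale of domestic government bonds to non-residents 251.9; capital account: debt forgiveness received from foreign official creditors 16.0, sale of embassy land to a foreign government 15.3, acquisition of foreign patents and trademarks (non-produced assets) 19.8.)

385.5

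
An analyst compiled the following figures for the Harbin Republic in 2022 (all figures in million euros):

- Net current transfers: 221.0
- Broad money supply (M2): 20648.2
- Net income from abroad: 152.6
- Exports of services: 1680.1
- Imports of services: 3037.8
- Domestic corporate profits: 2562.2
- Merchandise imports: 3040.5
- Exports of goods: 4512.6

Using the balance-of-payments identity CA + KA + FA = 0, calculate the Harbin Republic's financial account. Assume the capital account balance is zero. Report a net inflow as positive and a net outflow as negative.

-488.0

Goods balance = 4512.6 - 3040.5 = 1472.1
Services balance = 1680.1 - 3037.8 = -1357.7
Trade balance (goods + services) = 1472.1 + (-1357.7) = 114.4
Net primary income = 152.6
Net secondary income = 221.0
Current account = 114.4 + 152.6 + 221.0 = 488.0
Financial account = -(488.0) = -488.0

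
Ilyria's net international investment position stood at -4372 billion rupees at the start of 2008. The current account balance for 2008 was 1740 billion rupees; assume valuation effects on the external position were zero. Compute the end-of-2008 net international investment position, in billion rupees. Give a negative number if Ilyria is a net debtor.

-2632

With no valuation effects, change in NIIP = current account = 1740
End-of-year NIIP = -4372 + 1740 = -2632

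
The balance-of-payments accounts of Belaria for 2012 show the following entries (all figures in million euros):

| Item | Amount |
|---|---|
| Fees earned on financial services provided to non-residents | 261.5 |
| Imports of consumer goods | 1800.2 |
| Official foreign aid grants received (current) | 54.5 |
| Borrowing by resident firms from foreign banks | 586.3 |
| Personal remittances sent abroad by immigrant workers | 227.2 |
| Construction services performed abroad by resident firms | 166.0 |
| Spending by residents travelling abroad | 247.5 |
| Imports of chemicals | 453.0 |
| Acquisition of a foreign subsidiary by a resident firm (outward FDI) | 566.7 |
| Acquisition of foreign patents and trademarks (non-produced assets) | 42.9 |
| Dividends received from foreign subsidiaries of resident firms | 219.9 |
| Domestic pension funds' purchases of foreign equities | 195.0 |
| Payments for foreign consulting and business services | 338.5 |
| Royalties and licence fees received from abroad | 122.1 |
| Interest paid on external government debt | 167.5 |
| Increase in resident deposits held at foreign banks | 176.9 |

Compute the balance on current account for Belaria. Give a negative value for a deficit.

Goods: -1800.2 - 453.0 = -2253.2
Services: 122.1 - 247.5 - 338.5 + 166.0 + 261.5 = -36.4
Primary income: -167.5 + 219.9 = 52.4
Secondary income: 54.5 - 227.2 = -172.7
Current account = (-2253.2) + (-36.4) + 52.4 + (-172.7) = -2409.9
(Excluded from the current account — financial account: borrowing by resident firms from foreign banks 586.3, acquisition of a foreign subsidiary by a resident firm (outward FDI) 566.7, domestic pension funds' purchases of foreign equities 195.0, increase in resident deposits held at foreign banks 176.9; capital account: acquisition of foreign patents and trademarks (non-produced assets) 42.9.)

-2409.9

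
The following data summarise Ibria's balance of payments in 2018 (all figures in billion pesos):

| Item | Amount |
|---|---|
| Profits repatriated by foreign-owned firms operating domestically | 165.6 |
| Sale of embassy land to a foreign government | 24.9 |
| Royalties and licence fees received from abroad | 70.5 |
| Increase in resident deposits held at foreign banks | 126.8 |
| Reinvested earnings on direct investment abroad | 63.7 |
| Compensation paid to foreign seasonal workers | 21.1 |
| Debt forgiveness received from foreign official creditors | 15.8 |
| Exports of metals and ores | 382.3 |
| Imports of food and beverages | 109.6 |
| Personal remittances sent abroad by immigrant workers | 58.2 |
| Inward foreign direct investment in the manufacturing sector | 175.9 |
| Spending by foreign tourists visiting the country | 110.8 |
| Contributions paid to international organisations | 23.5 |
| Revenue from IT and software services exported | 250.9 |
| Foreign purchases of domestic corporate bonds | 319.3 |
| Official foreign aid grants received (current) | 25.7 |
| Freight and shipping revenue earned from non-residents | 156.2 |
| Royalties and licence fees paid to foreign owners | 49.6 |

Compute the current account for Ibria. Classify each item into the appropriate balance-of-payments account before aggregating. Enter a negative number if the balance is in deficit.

632.5

Goods: -109.6 + 382.3 = 272.7
Services: 250.9 + 156.2 - 49.6 + 110.8 + 70.5 = 538.8
Primary income: -21.1 + 63.7 - 165.6 = -123.0
Secondary income: 25.7 - 58.2 - 23.5 = -56.0
Current account = 272.7 + 538.8 + (-123.0) + (-56.0) = 632.5
(Excluded from the current account — capital account: sale of embassy land to a foreign government 24.9, debt forgiveness received from foreign official creditors 15.8; financial account: increase in resident deposits held at foreign banks 126.8, inward foreign direct investment in the manufacturing sector 175.9, foreign purchases of domestic corporate bonds 319.3.)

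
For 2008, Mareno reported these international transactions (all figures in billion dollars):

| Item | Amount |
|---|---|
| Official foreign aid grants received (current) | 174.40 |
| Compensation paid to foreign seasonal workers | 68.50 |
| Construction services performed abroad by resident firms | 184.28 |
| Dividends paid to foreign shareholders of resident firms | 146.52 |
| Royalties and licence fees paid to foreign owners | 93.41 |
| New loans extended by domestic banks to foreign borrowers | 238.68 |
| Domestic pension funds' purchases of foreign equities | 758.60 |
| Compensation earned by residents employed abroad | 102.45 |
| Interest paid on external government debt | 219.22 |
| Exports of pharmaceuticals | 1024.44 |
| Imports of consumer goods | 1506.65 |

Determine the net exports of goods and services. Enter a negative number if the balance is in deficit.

-391.34

Goods: 1024.44 - 1506.65 = -482.21
Services: 184.28 - 93.41 = 90.87
Trade balance = -482.21 + 90.87 = -391.34
(Excluded from the trade balance — secondary income: official foreign aid grants received (current) 174.40; primary income: compensation paid to foreign seasonal workers 68.50, dividends paid to foreign shareholders of resident firms 146.52, compensation earned by residents employed abroad 102.45, interest paid on external government debt 219.22; financial account: new loans extended by domestic banks to foreign borrowers 238.68, domestic pension funds' purchases of foreign equities 758.60.)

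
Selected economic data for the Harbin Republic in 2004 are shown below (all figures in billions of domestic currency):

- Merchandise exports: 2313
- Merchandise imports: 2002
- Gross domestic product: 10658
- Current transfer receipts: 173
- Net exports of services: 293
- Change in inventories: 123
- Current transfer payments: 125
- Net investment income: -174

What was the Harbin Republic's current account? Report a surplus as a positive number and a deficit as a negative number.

478

Goods balance = 2313 - 2002 = 311
Services balance = 293
Trade balance (goods + services) = 311 + 293 = 604
Net primary income = -174
Net secondary income = 173 - 125 = 48
Current account = 604 + (-174) + 48 = 478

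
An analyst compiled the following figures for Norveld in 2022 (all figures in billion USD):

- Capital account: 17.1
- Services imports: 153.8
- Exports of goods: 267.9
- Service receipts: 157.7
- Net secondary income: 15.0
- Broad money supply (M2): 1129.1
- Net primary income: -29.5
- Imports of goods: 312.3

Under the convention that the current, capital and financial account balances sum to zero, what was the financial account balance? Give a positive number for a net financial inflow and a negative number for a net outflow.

Goods balance = 267.9 - 312.3 = -44.4
Services balance = 157.7 - 153.8 = 3.9
Trade balance (goods + services) = -44.4 + 3.9 = -40.5
Net primary income = -29.5
Net secondary income = 15.0
Current account = -40.5 + (-29.5) + 15.0 = -55.0
Financial account = -(-55.0 + 17.1) = 37.9

37.9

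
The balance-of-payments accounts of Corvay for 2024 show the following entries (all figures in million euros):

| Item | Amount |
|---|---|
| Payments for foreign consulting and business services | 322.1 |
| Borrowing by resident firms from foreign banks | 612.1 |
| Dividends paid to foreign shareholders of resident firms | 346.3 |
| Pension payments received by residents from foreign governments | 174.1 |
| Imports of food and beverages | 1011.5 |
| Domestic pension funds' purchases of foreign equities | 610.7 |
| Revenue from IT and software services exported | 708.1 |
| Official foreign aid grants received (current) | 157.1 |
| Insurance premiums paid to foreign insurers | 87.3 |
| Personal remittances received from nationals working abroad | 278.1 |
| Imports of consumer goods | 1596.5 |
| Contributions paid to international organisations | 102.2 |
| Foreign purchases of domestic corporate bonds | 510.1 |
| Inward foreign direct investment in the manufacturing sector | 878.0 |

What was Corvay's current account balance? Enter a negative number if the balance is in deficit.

-2148.5

Goods: -1011.5 - 1596.5 = -2608.0
Services: 708.1 - 322.1 - 87.3 = 298.7
Primary income: -346.3
Secondary income: 278.1 + 174.1 + 157.1 - 102.2 = 507.1
Current account = (-2608.0) + 298.7 + (-346.3) + 507.1 = -2148.5
(Excluded from the current account — financial account: borrowing by resident firms from foreign banks 612.1, domestic pension funds' purchases of foreign equities 610.7, foreign purchases of domestic corporate bonds 510.1, inward foreign direct investment in the manufacturing sector 878.0.)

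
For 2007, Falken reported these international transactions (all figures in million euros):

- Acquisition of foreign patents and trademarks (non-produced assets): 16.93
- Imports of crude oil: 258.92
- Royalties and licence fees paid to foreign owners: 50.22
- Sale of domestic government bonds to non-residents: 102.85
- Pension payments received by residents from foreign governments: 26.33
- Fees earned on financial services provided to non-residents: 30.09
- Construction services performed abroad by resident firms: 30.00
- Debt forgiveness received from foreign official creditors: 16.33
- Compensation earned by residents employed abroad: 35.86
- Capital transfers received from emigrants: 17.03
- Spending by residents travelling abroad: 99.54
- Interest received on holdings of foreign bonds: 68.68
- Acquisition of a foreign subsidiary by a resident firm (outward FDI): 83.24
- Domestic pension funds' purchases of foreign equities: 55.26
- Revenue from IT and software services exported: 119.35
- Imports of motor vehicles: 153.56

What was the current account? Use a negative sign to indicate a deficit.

-251.93

Goods: -153.56 - 258.92 = -412.48
Services: -50.22 - 99.54 + 30.09 + 119.35 + 30.00 = 29.68
Primary income: 35.86 + 68.68 = 104.54
Secondary income: 26.33
Current account = (-412.48) + 29.68 + 104.54 + 26.33 = -251.93
(Excluded from the current account — capital account: acquisition of foreign patents and trademarks (non-produced assets) 16.93, debt forgiveness received from foreign official creditors 16.33, capital transfers received from emigrants 17.03; financial account: sale of domestic government bonds to non-residents 102.85, acquisition of a foreign subsidiary by a resident firm (outward FDI) 83.24, domestic pension funds' purchases of foreign equities 55.26.)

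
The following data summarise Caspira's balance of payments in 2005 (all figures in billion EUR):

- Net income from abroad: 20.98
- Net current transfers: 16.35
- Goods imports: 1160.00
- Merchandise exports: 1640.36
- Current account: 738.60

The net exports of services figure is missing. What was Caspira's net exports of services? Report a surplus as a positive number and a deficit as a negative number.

Current account = goods balance + services balance + net primary income + net secondary income
Sum of the known components = 517.69
Net exports of services = CA - (known components) = 738.60 - 517.69 = 220.91

220.91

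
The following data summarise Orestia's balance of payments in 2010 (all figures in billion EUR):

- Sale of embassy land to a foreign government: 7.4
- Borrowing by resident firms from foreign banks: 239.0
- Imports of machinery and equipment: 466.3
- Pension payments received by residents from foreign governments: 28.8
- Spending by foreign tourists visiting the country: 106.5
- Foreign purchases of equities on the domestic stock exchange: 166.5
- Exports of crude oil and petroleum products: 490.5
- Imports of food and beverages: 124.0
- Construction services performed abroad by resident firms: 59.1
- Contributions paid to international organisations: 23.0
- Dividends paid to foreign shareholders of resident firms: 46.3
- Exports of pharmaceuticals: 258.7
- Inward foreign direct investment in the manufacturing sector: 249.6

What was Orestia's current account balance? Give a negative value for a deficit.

Goods: -466.3 - 124.0 + 490.5 + 258.7 = 158.9
Services: 59.1 + 106.5 = 165.6
Primary income: -46.3
Secondary income: -23.0 + 28.8 = 5.8
Current account = 158.9 + 165.6 + (-46.3) + 5.8 = 284.0
(Excluded from the current account — capital account: sale of embassy land to a foreign government 7.4; financial account: borrowing by resident firms from foreign banks 239.0, foreign purchases of equities on the domestic stock exchange 166.5, inward foreign direct investment in the manufacturing sector 249.6.)

284.0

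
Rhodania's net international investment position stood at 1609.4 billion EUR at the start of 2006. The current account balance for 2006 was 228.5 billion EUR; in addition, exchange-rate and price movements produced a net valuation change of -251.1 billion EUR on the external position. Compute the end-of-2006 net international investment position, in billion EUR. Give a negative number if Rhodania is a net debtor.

Change in NIIP = current account + net valuation change = 228.5 + (-251.1) = -22.6
End-of-year NIIP = 1609.4 + (-22.6) = 1586.8

1586.8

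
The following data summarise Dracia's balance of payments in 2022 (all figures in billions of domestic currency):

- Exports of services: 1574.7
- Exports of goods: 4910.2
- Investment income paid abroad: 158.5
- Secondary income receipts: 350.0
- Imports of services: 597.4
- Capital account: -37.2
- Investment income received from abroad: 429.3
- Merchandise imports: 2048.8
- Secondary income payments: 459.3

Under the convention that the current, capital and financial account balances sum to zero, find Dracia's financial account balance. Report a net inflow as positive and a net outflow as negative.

-3963.0

Goods balance = 4910.2 - 2048.8 = 2861.4
Services balance = 1574.7 - 597.4 = 977.3
Trade balance (goods + services) = 2861.4 + 977.3 = 3838.7
Net primary income = 429.3 - 158.5 = 270.8
Net secondary income = 350.0 - 459.3 = -109.3
Current account = 3838.7 + 270.8 + (-109.3) = 4000.2
Financial account = -(4000.2 + (-37.2)) = -3963.0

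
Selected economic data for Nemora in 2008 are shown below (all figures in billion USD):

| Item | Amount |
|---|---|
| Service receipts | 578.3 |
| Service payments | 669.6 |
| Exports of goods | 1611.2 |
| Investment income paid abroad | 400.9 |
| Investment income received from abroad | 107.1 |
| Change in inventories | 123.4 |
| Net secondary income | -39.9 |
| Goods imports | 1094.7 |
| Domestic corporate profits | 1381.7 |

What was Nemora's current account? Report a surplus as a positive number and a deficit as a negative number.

Goods balance = 1611.2 - 1094.7 = 516.5
Services balance = 578.3 - 669.6 = -91.3
Trade balance (goods + services) = 516.5 + (-91.3) = 425.2
Net primary income = 107.1 - 400.9 = -293.8
Net secondary income = -39.9
Current account = 425.2 + (-293.8) + (-39.9) = 91.5

91.5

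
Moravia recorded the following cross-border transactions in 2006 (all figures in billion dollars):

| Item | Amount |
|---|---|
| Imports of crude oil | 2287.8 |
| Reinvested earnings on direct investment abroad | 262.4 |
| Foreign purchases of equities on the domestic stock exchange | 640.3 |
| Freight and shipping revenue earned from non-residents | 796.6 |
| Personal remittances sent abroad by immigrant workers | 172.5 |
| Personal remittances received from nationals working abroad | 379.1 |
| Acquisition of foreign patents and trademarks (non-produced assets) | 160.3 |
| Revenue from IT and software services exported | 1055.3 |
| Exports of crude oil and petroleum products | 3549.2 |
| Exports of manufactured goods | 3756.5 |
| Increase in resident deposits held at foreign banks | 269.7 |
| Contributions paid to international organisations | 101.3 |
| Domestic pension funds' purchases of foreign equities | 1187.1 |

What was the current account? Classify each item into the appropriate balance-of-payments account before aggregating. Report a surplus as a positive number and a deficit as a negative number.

Goods: 3549.2 + 3756.5 - 2287.8 = 5017.9
Services: 796.6 + 1055.3 = 1851.9
Primary income: 262.4
Secondary income: 379.1 - 172.5 - 101.3 = 105.3
Current account = 5017.9 + 1851.9 + 262.4 + 105.3 = 7237.5
(Excluded from the current account — financial account: foreign purchases of equities on the domestic stock exchange 640.3, increase in resident deposits held at foreign banks 269.7, domestic pension funds' purchases of foreign equities 1187.1; capital account: acquisition of foreign patents and trademarks (non-produced assets) 160.3.)

7237.5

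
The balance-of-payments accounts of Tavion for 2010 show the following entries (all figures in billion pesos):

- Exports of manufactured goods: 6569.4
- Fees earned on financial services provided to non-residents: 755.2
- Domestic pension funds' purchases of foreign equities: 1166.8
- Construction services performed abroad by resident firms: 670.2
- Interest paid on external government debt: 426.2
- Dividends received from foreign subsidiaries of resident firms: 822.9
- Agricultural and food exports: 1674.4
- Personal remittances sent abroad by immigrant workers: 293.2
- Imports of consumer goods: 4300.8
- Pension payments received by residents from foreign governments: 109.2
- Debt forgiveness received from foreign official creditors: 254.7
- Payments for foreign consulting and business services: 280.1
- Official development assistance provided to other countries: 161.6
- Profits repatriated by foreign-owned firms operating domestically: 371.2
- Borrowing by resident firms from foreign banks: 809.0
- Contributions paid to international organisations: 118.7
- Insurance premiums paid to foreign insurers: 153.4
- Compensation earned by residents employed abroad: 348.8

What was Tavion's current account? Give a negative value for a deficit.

Goods: 1674.4 - 4300.8 + 6569.4 = 3943.0
Services: 755.2 + 670.2 - 280.1 - 153.4 = 991.9
Primary income: 348.8 + 822.9 - 426.2 - 371.2 = 374.3
Secondary income: 109.2 - 161.6 - 118.7 - 293.2 = -464.3
Current account = 3943.0 + 991.9 + 374.3 + (-464.3) = 4844.9
(Excluded from the current account — financial account: domestic pension funds' purchases of foreign equities 1166.8, borrowing by resident firms from foreign banks 809.0; capital account: debt forgiveness received from foreign official creditors 254.7.)

4844.9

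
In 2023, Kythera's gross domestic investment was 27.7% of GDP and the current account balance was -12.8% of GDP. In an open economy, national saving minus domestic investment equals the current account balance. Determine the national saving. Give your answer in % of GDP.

S = I + CA = 27.7 + (-12.8) = 14.9

14.9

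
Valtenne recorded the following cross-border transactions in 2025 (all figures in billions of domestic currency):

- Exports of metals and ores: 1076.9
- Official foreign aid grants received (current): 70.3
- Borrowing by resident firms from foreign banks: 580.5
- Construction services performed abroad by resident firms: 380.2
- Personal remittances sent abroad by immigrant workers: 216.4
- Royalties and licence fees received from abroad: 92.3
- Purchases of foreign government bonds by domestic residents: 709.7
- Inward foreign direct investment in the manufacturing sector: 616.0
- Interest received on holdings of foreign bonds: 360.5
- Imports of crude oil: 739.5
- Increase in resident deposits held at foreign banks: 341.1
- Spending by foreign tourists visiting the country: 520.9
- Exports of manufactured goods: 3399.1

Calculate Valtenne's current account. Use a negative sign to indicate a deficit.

4944.3

Goods: 3399.1 - 739.5 + 1076.9 = 3736.5
Services: 92.3 + 520.9 + 380.2 = 993.4
Primary income: 360.5
Secondary income: 70.3 - 216.4 = -146.1
Current account = 3736.5 + 993.4 + 360.5 + (-146.1) = 4944.3
(Excluded from the current account — financial account: borrowing by resident firms from foreign banks 580.5, purchases of foreign government bonds by domestic residents 709.7, inward foreign direct investment in the manufacturing sector 616.0, increase in resident deposits held at foreign banks 341.1.)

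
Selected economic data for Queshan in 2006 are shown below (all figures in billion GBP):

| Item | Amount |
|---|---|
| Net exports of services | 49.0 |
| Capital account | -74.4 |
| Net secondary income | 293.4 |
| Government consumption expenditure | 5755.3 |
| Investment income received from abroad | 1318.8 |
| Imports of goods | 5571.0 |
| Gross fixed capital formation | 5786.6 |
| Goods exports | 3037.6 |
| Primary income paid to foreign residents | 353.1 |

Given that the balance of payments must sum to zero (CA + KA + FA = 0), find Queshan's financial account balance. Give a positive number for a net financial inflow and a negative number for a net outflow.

1299.7

Goods balance = 3037.6 - 5571.0 = -2533.4
Services balance = 49.0
Trade balance (goods + services) = -2533.4 + 49.0 = -2484.4
Net primary income = 1318.8 - 353.1 = 965.7
Net secondary income = 293.4
Current account = -2484.4 + 965.7 + 293.4 = -1225.3
Financial account = -(-1225.3 + (-74.4)) = 1299.7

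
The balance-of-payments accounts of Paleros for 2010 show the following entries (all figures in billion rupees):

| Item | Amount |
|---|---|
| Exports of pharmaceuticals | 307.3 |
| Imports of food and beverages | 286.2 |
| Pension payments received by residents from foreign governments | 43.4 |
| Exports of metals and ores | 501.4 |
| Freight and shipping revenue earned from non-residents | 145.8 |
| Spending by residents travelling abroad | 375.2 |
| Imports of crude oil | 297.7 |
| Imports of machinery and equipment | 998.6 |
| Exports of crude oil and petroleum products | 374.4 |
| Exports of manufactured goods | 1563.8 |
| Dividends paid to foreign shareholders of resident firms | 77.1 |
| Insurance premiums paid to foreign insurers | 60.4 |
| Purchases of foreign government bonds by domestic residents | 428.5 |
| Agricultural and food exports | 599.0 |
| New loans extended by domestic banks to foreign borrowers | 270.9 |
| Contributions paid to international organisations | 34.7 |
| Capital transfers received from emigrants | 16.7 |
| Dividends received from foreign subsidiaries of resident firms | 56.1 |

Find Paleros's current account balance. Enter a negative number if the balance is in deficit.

Goods: 374.4 + 1563.8 + 501.4 - 998.6 - 297.7 - 286.2 + 307.3 + 599.0 = 1763.4
Services: -375.2 - 60.4 + 145.8 = -289.8
Primary income: -77.1 + 56.1 = -21.0
Secondary income: 43.4 - 34.7 = 8.7
Current account = 1763.4 + (-289.8) + (-21.0) + 8.7 = 1461.3
(Excluded from the current account — financial account: purchases of foreign government bonds by domestic residents 428.5, new loans extended by domestic banks to foreign borrowers 270.9; capital account: capital transfers received from emigrants 16.7.)

1461.3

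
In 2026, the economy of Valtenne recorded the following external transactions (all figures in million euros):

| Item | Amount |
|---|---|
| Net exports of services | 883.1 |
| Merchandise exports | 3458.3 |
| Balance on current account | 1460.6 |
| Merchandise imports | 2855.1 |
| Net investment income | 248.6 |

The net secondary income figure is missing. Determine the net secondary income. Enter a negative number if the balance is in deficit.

-274.3

Current account = goods balance + services balance + net primary income + net secondary income
Sum of the known components = 1734.9
Net secondary income = CA - (known components) = 1460.6 - 1734.9 = -274.3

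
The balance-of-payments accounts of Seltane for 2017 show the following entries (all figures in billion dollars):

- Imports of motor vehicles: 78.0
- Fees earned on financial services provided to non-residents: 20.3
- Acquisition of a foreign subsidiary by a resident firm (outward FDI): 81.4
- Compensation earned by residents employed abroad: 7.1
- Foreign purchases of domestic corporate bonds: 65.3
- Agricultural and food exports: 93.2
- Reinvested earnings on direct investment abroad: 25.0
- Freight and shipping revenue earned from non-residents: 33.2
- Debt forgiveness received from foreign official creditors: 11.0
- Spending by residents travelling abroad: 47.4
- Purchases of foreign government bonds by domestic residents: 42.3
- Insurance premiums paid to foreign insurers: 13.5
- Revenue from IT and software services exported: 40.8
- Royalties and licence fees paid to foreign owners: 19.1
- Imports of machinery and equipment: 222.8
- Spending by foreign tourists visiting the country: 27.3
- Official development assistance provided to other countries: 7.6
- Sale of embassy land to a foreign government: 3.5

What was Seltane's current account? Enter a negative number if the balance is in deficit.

Goods: -78.0 - 222.8 + 93.2 = -207.6
Services: -13.5 + 20.3 + 40.8 - 19.1 + 27.3 + 33.2 - 47.4 = 41.6
Primary income: 7.1 + 25.0 = 32.1
Secondary income: -7.6
Current account = (-207.6) + 41.6 + 32.1 + (-7.6) = -141.5
(Excluded from the current account — financial account: acquisition of a foreign subsidiary by a resident firm (outward FDI) 81.4, foreign purchases of domestic corporate bonds 65.3, purchases of foreign government bonds by domestic residents 42.3; capital account: debt forgiveness received from foreign official creditors 11.0, sale of embassy land to a foreign government 3.5.)

-141.5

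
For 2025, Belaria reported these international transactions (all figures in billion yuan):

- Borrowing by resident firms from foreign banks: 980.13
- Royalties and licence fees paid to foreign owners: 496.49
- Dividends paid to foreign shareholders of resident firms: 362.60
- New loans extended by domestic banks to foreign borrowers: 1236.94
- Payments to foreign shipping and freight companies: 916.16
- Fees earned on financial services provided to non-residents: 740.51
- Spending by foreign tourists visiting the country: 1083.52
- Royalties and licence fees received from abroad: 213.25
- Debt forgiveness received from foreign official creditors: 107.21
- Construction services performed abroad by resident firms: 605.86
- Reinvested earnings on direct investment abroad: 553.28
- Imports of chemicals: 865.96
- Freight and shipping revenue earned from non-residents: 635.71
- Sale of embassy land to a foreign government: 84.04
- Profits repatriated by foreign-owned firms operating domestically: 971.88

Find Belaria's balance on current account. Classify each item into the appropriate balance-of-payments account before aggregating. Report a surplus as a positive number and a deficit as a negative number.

219.04

Goods: -865.96
Services: 213.25 + 740.51 - 916.16 + 1083.52 - 496.49 + 635.71 + 605.86 = 1866.20
Primary income: 553.28 - 362.60 - 971.88 = -781.20
Current account = (-865.96) + 1866.20 + (-781.20) = 219.04
(Excluded from the current account — financial account: borrowing by resident firms from foreign banks 980.13, new loans extended by domestic banks to foreign borrowers 1236.94; capital account: debt forgiveness received from foreign official creditors 107.21, sale of embassy land to a foreign government 84.04.)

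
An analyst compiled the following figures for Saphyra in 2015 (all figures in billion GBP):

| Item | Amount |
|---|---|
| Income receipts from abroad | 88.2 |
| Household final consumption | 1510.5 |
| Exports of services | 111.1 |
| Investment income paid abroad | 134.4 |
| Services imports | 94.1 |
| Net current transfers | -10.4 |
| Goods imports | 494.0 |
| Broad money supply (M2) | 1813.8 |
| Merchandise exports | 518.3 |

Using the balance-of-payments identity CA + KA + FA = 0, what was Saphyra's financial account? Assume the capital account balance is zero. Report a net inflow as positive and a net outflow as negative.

Goods balance = 518.3 - 494.0 = 24.3
Services balance = 111.1 - 94.1 = 17.0
Trade balance (goods + services) = 24.3 + 17.0 = 41.3
Net primary income = 88.2 - 134.4 = -46.2
Net secondary income = -10.4
Current account = 41.3 + (-46.2) + (-10.4) = -15.3
Financial account = -(-15.3) = 15.3

15.3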